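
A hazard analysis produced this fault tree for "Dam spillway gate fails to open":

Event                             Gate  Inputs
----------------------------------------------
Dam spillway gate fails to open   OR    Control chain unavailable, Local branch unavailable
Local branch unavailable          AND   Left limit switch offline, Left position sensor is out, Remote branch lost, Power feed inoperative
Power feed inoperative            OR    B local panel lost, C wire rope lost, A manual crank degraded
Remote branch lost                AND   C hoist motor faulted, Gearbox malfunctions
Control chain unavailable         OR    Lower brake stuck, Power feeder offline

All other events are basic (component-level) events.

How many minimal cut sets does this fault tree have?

Control chain unavailable [OR]: union of children's cut sets → 2 cut set(s).
Remote branch lost [AND]: one cut set from each child combined → 1 × 1 = 1 cut set(s).
Power feed inoperative [OR]: union of children's cut sets → 3 cut set(s).
Local branch unavailable [AND]: one cut set from each child combined → 1 × 1 × 1 × 3 = 3 cut set(s).
Dam spillway gate fails to open [OR]: union of children's cut sets → 5 cut set(s).
Minimal cut sets: {Lower brake stuck}; {Power feeder offline}; {B local panel lost, C hoist motor faulted, Gearbox malfunctions, Left limit switch offline, Left position sensor is out}; {C hoist motor faulted, C wire rope lost, Gearbox malfunctions, Left limit switch offline, Left position sensor is out}; {A manual crank degraded, C hoist motor faulted, Gearbox malfunctions, Left limit switch offline, Left position sensor is out}.

5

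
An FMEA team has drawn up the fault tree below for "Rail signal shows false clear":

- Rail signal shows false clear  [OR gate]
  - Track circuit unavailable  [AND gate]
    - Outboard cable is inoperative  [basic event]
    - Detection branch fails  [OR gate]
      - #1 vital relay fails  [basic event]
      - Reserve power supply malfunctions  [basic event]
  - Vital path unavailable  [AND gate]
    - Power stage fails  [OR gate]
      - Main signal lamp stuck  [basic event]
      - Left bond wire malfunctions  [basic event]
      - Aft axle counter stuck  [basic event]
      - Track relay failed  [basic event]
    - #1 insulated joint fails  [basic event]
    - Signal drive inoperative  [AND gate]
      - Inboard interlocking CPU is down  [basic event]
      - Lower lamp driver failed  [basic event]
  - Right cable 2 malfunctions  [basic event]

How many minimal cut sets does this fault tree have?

7

Detection branch fails [OR]: union of children's cut sets → 2 cut set(s).
Track circuit unavailable [AND]: one cut set from each child combined → 1 × 2 = 2 cut set(s).
Power stage fails [OR]: union of children's cut sets → 4 cut set(s).
Signal drive inoperative [AND]: one cut set from each child combined → 1 × 1 = 1 cut set(s).
Vital path unavailable [AND]: one cut set from each child combined → 4 × 1 × 1 = 4 cut set(s).
Rail signal shows false clear [OR]: union of children's cut sets → 7 cut set(s).
Minimal cut sets: {#1 vital relay fails, Outboard cable is inoperative}; {Outboard cable is inoperative, Reserve power supply malfunctions}; {#1 insulated joint fails, Inboard interlocking CPU is down, Lower lamp driver failed, Main signal lamp stuck}; {#1 insulated joint fails, Inboard interlocking CPU is down, Left bond wire malfunctions, Lower lamp driver failed}; {#1 insulated joint fails, Aft axle counter stuck, Inboard interlocking CPU is down, Lower lamp driver failed}; {#1 insulated joint fails, Inboard interlocking CPU is down, Lower lamp driver failed, Track relay failed}; {Right cable 2 malfunctions}.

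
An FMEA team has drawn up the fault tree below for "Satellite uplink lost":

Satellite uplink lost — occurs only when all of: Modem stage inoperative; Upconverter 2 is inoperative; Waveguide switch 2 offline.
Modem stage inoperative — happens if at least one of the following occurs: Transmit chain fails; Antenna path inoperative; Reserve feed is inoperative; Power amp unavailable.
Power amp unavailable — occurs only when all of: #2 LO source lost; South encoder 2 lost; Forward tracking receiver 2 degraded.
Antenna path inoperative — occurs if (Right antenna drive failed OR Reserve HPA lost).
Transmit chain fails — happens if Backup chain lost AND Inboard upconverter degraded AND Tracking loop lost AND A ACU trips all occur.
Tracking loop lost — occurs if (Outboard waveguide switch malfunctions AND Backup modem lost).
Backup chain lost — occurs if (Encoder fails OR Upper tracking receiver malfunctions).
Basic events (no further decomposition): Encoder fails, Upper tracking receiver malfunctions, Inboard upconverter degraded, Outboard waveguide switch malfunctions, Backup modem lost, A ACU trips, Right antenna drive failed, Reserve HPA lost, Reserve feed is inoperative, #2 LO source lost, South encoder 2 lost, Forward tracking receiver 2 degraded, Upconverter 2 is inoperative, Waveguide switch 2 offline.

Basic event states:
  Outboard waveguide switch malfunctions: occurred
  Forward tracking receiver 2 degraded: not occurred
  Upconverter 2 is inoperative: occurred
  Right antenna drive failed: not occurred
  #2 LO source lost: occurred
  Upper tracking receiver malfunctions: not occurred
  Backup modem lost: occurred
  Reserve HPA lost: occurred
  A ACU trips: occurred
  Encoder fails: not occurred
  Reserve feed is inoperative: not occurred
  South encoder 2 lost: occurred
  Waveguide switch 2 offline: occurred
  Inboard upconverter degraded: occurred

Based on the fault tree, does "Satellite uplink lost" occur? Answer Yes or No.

Yes

Backup chain lost [OR]: Encoder fails=not, Upper tracking receiver malfunctions=not → no input occurs → does not occur.
Tracking loop lost [AND]: Outboard waveguide switch malfunctions=occurs, Backup modem lost=occurs → all inputs occur → occurs.
Transmit chain fails [AND]: Backup chain lost=not, Inboard upconverter degraded=occurs, Tracking loop lost=occurs, A ACU trips=occurs → not all inputs occur → does not occur.
Antenna path inoperative [OR]: Right antenna drive failed=not, Reserve HPA lost=occurs → at least one input occurs → occurs.
Power amp unavailable [AND]: #2 LO source lost=occurs, South encoder 2 lost=occurs, Forward tracking receiver 2 degraded=not → not all inputs occur → does not occur.
Modem stage inoperative [OR]: Transmit chain fails=not, Antenna path inoperative=occurs, Reserve feed is inoperative=not, Power amp unavailable=not → at least one input occurs → occurs.
Satellite uplink lost [AND]: Modem stage inoperative=occurs, Upconverter 2 is inoperative=occurs, Waveguide switch 2 offline=occurs → all inputs occur → occurs.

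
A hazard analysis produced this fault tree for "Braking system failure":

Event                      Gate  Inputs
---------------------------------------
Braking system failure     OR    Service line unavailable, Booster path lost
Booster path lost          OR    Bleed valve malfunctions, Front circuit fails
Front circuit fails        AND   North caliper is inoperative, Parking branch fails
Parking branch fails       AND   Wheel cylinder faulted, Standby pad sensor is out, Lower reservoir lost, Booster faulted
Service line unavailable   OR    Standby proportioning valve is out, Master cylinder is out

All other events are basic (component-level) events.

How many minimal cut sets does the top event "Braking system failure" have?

Service line unavailable [OR]: union of children's cut sets → 2 cut set(s).
Parking branch fails [AND]: one cut set from each child combined → 1 × 1 × 1 × 1 = 1 cut set(s).
Front circuit fails [AND]: one cut set from each child combined → 1 × 1 = 1 cut set(s).
Booster path lost [OR]: union of children's cut sets → 2 cut set(s).
Braking system failure [OR]: union of children's cut sets → 4 cut set(s).
Minimal cut sets: {Standby proportioning valve is out}; {Master cylinder is out}; {Bleed valve malfunctions}; {Booster faulted, Lower reservoir lost, North caliper is inoperative, Standby pad sensor is out, Wheel cylinder faulted}.

4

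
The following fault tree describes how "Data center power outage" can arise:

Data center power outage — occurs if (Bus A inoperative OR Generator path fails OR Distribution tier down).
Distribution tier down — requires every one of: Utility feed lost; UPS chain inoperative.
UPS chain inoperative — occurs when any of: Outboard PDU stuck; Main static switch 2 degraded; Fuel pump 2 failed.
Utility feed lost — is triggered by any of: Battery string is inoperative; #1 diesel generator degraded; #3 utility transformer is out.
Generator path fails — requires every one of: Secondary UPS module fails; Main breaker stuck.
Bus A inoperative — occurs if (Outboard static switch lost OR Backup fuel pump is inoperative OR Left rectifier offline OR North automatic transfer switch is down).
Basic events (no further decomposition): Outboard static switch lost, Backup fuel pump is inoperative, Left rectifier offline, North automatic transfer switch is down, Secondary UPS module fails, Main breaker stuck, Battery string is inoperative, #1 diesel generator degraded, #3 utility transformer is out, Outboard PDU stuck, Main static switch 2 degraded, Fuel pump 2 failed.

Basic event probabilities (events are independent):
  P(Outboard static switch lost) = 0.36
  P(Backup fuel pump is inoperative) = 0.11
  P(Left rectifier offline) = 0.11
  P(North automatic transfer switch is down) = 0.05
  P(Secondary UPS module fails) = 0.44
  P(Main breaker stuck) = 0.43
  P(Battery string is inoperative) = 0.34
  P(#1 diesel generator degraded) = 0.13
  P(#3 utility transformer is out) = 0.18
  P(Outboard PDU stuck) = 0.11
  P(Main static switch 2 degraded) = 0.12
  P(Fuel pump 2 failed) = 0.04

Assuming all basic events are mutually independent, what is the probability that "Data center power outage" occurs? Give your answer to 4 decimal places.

0.6608

P(Bus A inoperative) [OR] = 1 − (1−0.36) × (1−0.11) × (1−0.11) × (1−0.05) = 0.518403
P(Generator path fails) [AND] = 0.44 × 0.43 = 0.189200
P(Utility feed lost) [OR] = 1 − (1−0.34) × (1−0.13) × (1−0.18) = 0.529156
P(UPS chain inoperative) [OR] = 1 − (1−0.11) × (1−0.12) × (1−0.04) = 0.248128
P(Distribution tier down) [AND] = 0.529156 × 0.248128 = 0.131298
P(Data center power outage) [OR] = 1 − (1−0.518403) × (1−0.189200) × (1−0.131298) = 0.660790
Rounded to 4 decimal places: P(Data center power outage) ≈ 0.6608.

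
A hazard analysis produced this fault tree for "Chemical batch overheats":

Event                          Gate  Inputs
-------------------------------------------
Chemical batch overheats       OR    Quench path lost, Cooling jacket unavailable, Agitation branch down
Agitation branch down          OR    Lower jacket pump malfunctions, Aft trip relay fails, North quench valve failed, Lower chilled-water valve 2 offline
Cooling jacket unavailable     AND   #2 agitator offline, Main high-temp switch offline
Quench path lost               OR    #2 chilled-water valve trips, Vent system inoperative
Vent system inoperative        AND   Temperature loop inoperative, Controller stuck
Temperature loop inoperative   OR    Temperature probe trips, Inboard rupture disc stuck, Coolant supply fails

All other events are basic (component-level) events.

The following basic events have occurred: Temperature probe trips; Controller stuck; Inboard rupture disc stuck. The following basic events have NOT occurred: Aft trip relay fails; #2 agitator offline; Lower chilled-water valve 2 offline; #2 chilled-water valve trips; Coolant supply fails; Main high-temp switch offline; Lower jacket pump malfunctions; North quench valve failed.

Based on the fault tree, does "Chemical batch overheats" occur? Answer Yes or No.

Yes

Temperature loop inoperative [OR]: Temperature probe trips=occurs, Inboard rupture disc stuck=occurs, Coolant supply fails=not → at least one input occurs → occurs.
Vent system inoperative [AND]: Temperature loop inoperative=occurs, Controller stuck=occurs → all inputs occur → occurs.
Quench path lost [OR]: #2 chilled-water valve trips=not, Vent system inoperative=occurs → at least one input occurs → occurs.
Cooling jacket unavailable [AND]: #2 agitator offline=not, Main high-temp switch offline=not → not all inputs occur → does not occur.
Agitation branch down [OR]: Lower jacket pump malfunctions=not, Aft trip relay fails=not, North quench valve failed=not, Lower chilled-water valve 2 offline=not → no input occurs → does not occur.
Chemical batch overheats [OR]: Quench path lost=occurs, Cooling jacket unavailable=not, Agitation branch down=not → at least one input occurs → occurs.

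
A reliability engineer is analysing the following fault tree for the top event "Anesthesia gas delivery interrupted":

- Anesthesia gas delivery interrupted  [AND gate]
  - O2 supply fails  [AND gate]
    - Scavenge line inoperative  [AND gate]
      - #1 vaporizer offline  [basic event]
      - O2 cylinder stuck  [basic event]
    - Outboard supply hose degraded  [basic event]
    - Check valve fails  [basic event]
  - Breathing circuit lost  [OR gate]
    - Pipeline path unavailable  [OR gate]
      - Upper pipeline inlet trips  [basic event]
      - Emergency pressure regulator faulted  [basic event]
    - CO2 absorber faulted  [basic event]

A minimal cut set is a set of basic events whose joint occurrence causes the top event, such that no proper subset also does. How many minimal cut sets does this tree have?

3

Scavenge line inoperative [AND]: one cut set from each child combined → 1 × 1 = 1 cut set(s).
O2 supply fails [AND]: one cut set from each child combined → 1 × 1 × 1 = 1 cut set(s).
Pipeline path unavailable [OR]: union of children's cut sets → 2 cut set(s).
Breathing circuit lost [OR]: union of children's cut sets → 3 cut set(s).
Anesthesia gas delivery interrupted [AND]: one cut set from each child combined → 1 × 3 = 3 cut set(s).
Minimal cut sets: {#1 vaporizer offline, Check valve fails, O2 cylinder stuck, Outboard supply hose degraded, Upper pipeline inlet trips}; {#1 vaporizer offline, Check valve fails, Emergency pressure regulator faulted, O2 cylinder stuck, Outboard supply hose degraded}; {#1 vaporizer offline, CO2 absorber faulted, Check valve fails, O2 cylinder stuck, Outboard supply hose degraded}.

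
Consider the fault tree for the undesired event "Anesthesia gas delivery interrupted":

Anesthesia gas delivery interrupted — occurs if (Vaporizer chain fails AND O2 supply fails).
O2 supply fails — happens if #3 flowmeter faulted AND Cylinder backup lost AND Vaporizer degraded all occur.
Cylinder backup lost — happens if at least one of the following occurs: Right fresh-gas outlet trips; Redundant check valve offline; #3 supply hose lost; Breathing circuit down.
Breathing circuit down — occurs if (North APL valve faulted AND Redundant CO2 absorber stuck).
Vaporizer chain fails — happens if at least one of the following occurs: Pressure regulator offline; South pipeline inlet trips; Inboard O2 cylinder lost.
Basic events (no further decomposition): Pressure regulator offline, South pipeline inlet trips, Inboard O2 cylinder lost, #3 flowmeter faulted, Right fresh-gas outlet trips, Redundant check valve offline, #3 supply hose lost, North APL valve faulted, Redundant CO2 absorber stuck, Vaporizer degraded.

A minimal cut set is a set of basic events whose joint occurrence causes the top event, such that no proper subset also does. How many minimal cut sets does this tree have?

Vaporizer chain fails [OR]: union of children's cut sets → 3 cut set(s).
Breathing circuit down [AND]: one cut set from each child combined → 1 × 1 = 1 cut set(s).
Cylinder backup lost [OR]: union of children's cut sets → 4 cut set(s).
O2 supply fails [AND]: one cut set from each child combined → 1 × 4 × 1 = 4 cut set(s).
Anesthesia gas delivery interrupted [AND]: one cut set from each child combined → 3 × 4 = 12 cut set(s).

12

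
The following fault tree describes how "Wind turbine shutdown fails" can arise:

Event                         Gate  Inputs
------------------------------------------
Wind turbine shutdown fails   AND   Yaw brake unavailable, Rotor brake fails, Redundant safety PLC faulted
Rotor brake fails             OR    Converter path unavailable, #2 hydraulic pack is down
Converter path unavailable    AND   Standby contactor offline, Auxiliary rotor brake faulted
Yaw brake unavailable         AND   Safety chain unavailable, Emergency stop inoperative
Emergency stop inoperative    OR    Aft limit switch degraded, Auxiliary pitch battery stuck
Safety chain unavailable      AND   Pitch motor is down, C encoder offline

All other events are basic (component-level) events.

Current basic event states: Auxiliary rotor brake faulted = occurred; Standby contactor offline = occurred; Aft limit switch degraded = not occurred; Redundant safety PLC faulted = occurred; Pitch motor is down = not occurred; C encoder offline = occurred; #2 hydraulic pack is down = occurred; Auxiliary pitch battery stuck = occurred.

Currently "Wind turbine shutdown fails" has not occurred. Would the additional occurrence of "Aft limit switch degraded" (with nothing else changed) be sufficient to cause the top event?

No

Counterfactual: set "Aft limit switch degraded" to occurred.
Safety chain unavailable [AND]: Pitch motor is down=not, C encoder offline=occurs → not all inputs occur → does not occur.
Emergency stop inoperative [OR]: Aft limit switch degraded=occurs, Auxiliary pitch battery stuck=occurs → at least one input occurs → occurs.
Yaw brake unavailable [AND]: Safety chain unavailable=not, Emergency stop inoperative=occurs → not all inputs occur → does not occur.
Converter path unavailable [AND]: Standby contactor offline=occurs, Auxiliary rotor brake faulted=occurs → all inputs occur → occurs.
Rotor brake fails [OR]: Converter path unavailable=occurs, #2 hydraulic pack is down=occurs → at least one input occurs → occurs.
Wind turbine shutdown fails [AND]: Yaw brake unavailable=not, Rotor brake fails=occurs, Redundant safety PLC faulted=occurs → not all inputs occur → does not occur.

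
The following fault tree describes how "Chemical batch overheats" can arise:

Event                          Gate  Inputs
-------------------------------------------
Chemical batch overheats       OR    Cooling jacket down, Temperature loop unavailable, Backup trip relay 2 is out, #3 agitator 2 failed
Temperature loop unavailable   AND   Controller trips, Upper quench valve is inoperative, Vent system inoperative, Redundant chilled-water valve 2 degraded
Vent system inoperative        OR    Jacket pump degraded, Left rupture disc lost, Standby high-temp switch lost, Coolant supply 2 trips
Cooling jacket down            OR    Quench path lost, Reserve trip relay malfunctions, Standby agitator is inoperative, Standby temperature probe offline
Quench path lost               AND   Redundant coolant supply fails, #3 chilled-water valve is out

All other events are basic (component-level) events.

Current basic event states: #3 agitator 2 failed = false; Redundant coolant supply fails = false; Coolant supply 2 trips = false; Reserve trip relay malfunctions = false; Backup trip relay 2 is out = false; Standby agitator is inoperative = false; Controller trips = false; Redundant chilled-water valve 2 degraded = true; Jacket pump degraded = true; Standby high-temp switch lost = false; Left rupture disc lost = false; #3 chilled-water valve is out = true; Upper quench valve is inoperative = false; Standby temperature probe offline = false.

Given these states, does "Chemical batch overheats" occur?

No

Quench path lost [AND]: Redundant coolant supply fails=not, #3 chilled-water valve is out=occurs → not all inputs occur → does not occur.
Cooling jacket down [OR]: Quench path lost=not, Reserve trip relay malfunctions=not, Standby agitator is inoperative=not, Standby temperature probe offline=not → no input occurs → does not occur.
Vent system inoperative [OR]: Jacket pump degraded=occurs, Left rupture disc lost=not, Standby high-temp switch lost=not, Coolant supply 2 trips=not → at least one input occurs → occurs.
Temperature loop unavailable [AND]: Controller trips=not, Upper quench valve is inoperative=not, Vent system inoperative=occurs, Redundant chilled-water valve 2 degraded=occurs → not all inputs occur → does not occur.
Chemical batch overheats [OR]: Cooling jacket down=not, Temperature loop unavailable=not, Backup trip relay 2 is out=not, #3 agitator 2 failed=not → no input occurs → does not occur.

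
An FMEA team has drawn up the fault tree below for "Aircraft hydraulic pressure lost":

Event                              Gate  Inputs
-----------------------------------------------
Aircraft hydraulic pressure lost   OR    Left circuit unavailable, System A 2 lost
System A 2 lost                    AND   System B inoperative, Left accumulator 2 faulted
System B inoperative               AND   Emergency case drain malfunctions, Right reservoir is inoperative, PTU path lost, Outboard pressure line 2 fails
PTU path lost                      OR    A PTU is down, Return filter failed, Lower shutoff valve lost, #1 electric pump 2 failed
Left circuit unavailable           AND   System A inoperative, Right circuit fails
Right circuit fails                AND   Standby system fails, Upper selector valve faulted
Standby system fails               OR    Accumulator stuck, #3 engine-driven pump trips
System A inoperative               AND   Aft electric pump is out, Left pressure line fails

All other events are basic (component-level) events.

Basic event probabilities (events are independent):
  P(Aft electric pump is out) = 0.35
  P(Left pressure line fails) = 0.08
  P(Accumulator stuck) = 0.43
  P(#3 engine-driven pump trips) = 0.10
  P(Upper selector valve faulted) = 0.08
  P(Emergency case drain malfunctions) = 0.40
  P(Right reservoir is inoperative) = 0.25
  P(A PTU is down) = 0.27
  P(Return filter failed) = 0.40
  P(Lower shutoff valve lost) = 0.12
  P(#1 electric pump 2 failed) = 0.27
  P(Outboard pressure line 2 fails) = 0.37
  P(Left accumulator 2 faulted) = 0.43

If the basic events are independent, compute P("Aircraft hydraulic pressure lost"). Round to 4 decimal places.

0.0125

P(System A inoperative) [AND] = 0.35 × 0.08 = 0.028000
P(Standby system fails) [OR] = 1 − (1−0.43) × (1−0.10) = 0.487000
P(Right circuit fails) [AND] = 0.487000 × 0.08 = 0.038960
P(Left circuit unavailable) [AND] = 0.028000 × 0.038960 = 0.001091
P(PTU path lost) [OR] = 1 − (1−0.27) × (1−0.40) × (1−0.12) × (1−0.27) = 0.718629
P(System B inoperative) [AND] = 0.40 × 0.25 × 0.718629 × 0.37 = 0.026589
P(System A 2 lost) [AND] = 0.026589 × 0.43 = 0.011433
P(Aircraft hydraulic pressure lost) [OR] = 1 − (1−0.001091) × (1−0.011433) = 0.012512
Rounded to 4 decimal places: P(Aircraft hydraulic pressure lost) ≈ 0.0125.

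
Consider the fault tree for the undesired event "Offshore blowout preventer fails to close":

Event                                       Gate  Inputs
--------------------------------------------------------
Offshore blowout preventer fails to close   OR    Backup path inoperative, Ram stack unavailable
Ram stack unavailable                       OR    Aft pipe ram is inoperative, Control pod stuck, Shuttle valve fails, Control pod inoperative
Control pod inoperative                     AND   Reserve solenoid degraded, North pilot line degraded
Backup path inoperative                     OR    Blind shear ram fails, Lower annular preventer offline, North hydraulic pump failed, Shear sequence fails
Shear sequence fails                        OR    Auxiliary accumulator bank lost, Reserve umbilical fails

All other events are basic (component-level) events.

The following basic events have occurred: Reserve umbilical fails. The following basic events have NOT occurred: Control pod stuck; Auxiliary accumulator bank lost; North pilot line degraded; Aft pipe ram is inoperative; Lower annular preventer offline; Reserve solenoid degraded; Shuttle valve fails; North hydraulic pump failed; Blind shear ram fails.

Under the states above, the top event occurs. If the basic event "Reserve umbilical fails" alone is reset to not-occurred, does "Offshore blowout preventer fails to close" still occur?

No

Counterfactual: set "Reserve umbilical fails" to not occurred.
Shear sequence fails [OR]: Auxiliary accumulator bank lost=not, Reserve umbilical fails=not → no input occurs → does not occur.
Backup path inoperative [OR]: Blind shear ram fails=not, Lower annular preventer offline=not, North hydraulic pump failed=not, Shear sequence fails=not → no input occurs → does not occur.
Control pod inoperative [AND]: Reserve solenoid degraded=not, North pilot line degraded=not → not all inputs occur → does not occur.
Ram stack unavailable [OR]: Aft pipe ram is inoperative=not, Control pod stuck=not, Shuttle valve fails=not, Control pod inoperative=not → no input occurs → does not occur.
Offshore blowout preventer fails to close [OR]: Backup path inoperative=not, Ram stack unavailable=not → no input occurs → does not occur.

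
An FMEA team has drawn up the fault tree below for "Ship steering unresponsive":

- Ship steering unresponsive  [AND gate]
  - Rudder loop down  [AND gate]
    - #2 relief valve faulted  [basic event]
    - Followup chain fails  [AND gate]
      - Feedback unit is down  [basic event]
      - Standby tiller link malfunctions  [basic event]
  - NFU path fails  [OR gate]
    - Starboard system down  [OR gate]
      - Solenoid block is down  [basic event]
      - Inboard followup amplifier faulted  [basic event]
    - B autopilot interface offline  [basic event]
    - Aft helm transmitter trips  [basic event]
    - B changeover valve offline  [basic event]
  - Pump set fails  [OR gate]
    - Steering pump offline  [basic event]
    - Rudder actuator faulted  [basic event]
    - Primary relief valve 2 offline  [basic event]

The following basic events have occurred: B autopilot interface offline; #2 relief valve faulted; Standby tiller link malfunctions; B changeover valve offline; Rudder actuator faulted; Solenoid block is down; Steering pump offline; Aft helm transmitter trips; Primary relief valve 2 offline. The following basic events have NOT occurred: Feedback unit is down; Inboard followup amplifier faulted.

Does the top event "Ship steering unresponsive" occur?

No

Followup chain fails [AND]: Feedback unit is down=not, Standby tiller link malfunctions=occurs → not all inputs occur → does not occur.
Rudder loop down [AND]: #2 relief valve faulted=occurs, Followup chain fails=not → not all inputs occur → does not occur.
Starboard system down [OR]: Solenoid block is down=occurs, Inboard followup amplifier faulted=not → at least one input occurs → occurs.
NFU path fails [OR]: Starboard system down=occurs, B autopilot interface offline=occurs, Aft helm transmitter trips=occurs, B changeover valve offline=occurs → at least one input occurs → occurs.
Pump set fails [OR]: Steering pump offline=occurs, Rudder actuator faulted=occurs, Primary relief valve 2 offline=occurs → at least one input occurs → occurs.
Ship steering unresponsive [AND]: Rudder loop down=not, NFU path fails=occurs, Pump set fails=occurs → not all inputs occur → does not occur.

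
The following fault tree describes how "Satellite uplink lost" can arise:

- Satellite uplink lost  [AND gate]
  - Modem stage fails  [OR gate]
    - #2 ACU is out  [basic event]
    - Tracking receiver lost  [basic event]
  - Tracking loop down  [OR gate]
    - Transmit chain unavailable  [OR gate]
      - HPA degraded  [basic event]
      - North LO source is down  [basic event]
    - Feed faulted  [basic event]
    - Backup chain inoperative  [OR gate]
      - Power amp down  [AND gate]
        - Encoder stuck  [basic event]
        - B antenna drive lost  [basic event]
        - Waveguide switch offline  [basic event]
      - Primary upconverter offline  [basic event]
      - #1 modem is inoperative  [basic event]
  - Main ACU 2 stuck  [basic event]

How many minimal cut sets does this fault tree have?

12

Modem stage fails [OR]: union of children's cut sets → 2 cut set(s).
Transmit chain unavailable [OR]: union of children's cut sets → 2 cut set(s).
Power amp down [AND]: one cut set from each child combined → 1 × 1 × 1 = 1 cut set(s).
Backup chain inoperative [OR]: union of children's cut sets → 3 cut set(s).
Tracking loop down [OR]: union of children's cut sets → 6 cut set(s).
Satellite uplink lost [AND]: one cut set from each child combined → 2 × 6 × 1 = 12 cut set(s).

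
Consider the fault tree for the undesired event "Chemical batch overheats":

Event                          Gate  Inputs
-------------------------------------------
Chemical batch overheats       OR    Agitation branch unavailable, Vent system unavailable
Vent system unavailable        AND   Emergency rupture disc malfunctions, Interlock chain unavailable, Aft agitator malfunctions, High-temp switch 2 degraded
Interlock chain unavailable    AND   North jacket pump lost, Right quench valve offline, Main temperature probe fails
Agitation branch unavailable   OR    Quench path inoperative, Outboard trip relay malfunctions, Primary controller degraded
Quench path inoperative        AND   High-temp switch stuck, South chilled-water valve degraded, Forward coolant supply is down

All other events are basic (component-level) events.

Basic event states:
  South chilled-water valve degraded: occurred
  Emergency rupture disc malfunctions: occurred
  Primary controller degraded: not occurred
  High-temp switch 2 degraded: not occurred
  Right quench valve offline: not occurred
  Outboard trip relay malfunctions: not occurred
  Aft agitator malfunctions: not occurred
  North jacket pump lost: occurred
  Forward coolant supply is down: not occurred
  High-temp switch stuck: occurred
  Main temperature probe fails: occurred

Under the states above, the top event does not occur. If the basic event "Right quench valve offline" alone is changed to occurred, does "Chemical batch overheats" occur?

No

Counterfactual: set "Right quench valve offline" to occurred.
Quench path inoperative [AND]: High-temp switch stuck=occurs, South chilled-water valve degraded=occurs, Forward coolant supply is down=not → not all inputs occur → does not occur.
Agitation branch unavailable [OR]: Quench path inoperative=not, Outboard trip relay malfunctions=not, Primary controller degraded=not → no input occurs → does not occur.
Interlock chain unavailable [AND]: North jacket pump lost=occurs, Right quench valve offline=occurs, Main temperature probe fails=occurs → all inputs occur → occurs.
Vent system unavailable [AND]: Emergency rupture disc malfunctions=occurs, Interlock chain unavailable=occurs, Aft agitator malfunctions=not, High-temp switch 2 degraded=not → not all inputs occur → does not occur.
Chemical batch overheats [OR]: Agitation branch unavailable=not, Vent system unavailable=not → no input occurs → does not occur.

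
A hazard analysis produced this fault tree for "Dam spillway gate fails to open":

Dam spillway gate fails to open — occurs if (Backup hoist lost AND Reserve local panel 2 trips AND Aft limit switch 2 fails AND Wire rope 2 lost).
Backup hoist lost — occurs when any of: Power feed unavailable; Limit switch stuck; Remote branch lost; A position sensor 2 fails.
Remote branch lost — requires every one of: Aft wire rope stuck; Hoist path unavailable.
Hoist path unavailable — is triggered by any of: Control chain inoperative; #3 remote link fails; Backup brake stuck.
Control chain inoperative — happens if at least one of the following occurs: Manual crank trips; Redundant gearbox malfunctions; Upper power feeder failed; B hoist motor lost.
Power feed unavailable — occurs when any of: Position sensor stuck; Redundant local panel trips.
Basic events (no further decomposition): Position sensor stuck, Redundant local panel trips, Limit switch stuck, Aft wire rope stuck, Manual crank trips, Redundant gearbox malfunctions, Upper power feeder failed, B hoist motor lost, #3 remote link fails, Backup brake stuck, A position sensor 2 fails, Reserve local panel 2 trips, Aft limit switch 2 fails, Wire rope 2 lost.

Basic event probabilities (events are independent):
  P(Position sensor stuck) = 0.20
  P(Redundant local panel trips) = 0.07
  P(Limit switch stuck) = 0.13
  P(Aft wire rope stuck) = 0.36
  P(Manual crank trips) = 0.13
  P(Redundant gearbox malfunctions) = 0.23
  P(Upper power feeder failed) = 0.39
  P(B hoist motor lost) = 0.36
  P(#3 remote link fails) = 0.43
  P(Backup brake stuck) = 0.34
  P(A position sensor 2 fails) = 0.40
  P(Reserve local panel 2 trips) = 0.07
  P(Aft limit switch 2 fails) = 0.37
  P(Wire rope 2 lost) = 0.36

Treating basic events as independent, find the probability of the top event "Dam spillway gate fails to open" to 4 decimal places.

0.0069

P(Power feed unavailable) [OR] = 1 − (1−0.20) × (1−0.07) = 0.256000
P(Control chain inoperative) [OR] = 1 − (1−0.13) × (1−0.23) × (1−0.39) × (1−0.36) = 0.738471
P(Hoist path unavailable) [OR] = 1 − (1−0.738471) × (1−0.43) × (1−0.34) = 0.901613
P(Remote branch lost) [AND] = 0.36 × 0.901613 = 0.324581
P(Backup hoist lost) [OR] = 1 − (1−0.256000) × (1−0.13) × (1−0.324581) × (1−0.40) = 0.737689
P(Dam spillway gate fails to open) [AND] = 0.737689 × 0.07 × 0.37 × 0.36 = 0.006878
Rounded to 4 decimal places: P(Dam spillway gate fails to open) ≈ 0.0069.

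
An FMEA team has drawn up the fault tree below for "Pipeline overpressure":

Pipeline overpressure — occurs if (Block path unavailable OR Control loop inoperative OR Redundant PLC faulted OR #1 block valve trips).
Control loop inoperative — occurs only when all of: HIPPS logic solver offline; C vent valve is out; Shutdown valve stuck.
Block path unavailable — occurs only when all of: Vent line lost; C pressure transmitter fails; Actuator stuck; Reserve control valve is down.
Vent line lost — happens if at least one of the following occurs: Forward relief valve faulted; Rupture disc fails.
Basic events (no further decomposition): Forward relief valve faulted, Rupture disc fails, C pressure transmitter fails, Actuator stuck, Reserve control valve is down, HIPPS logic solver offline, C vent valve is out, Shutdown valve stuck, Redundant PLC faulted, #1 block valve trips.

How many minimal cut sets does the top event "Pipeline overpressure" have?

5

Vent line lost [OR]: union of children's cut sets → 2 cut set(s).
Block path unavailable [AND]: one cut set from each child combined → 2 × 1 × 1 × 1 = 2 cut set(s).
Control loop inoperative [AND]: one cut set from each child combined → 1 × 1 × 1 = 1 cut set(s).
Pipeline overpressure [OR]: union of children's cut sets → 5 cut set(s).
Minimal cut sets: {Actuator stuck, C pressure transmitter fails, Forward relief valve faulted, Reserve control valve is down}; {Actuator stuck, C pressure transmitter fails, Reserve control valve is down, Rupture disc fails}; {C vent valve is out, HIPPS logic solver offline, Shutdown valve stuck}; {Redundant PLC faulted}; {#1 block valve trips}.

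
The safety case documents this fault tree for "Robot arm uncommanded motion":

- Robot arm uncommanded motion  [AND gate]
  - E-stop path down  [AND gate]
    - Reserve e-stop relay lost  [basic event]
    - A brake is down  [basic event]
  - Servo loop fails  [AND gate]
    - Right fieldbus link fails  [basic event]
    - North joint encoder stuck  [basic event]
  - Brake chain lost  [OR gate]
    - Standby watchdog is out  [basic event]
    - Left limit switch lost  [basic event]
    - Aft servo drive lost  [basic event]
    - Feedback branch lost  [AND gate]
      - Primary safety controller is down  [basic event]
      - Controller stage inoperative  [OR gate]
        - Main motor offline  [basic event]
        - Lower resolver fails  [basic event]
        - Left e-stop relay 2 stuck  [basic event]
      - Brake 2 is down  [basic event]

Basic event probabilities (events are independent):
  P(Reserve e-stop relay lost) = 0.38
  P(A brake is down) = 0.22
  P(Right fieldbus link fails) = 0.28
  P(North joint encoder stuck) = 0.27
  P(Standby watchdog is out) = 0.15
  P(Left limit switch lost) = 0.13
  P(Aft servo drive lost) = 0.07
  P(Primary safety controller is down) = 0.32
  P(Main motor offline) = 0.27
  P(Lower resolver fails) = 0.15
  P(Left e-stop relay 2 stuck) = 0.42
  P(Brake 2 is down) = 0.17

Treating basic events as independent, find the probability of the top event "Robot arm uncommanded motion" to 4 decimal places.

P(E-stop path down) [AND] = 0.38 × 0.22 = 0.083600
P(Servo loop fails) [AND] = 0.28 × 0.27 = 0.075600
P(Controller stage inoperative) [OR] = 1 − (1−0.27) × (1−0.15) × (1−0.42) = 0.640110
P(Feedback branch lost) [AND] = 0.32 × 0.640110 × 0.17 = 0.034822
P(Brake chain lost) [OR] = 1 − (1−0.15) × (1−0.13) × (1−0.07) × (1−0.034822) = 0.336213
P(Robot arm uncommanded motion) [AND] = 0.083600 × 0.075600 × 0.336213 = 0.002125
Rounded to 4 decimal places: P(Robot arm uncommanded motion) ≈ 0.0021.

0.0021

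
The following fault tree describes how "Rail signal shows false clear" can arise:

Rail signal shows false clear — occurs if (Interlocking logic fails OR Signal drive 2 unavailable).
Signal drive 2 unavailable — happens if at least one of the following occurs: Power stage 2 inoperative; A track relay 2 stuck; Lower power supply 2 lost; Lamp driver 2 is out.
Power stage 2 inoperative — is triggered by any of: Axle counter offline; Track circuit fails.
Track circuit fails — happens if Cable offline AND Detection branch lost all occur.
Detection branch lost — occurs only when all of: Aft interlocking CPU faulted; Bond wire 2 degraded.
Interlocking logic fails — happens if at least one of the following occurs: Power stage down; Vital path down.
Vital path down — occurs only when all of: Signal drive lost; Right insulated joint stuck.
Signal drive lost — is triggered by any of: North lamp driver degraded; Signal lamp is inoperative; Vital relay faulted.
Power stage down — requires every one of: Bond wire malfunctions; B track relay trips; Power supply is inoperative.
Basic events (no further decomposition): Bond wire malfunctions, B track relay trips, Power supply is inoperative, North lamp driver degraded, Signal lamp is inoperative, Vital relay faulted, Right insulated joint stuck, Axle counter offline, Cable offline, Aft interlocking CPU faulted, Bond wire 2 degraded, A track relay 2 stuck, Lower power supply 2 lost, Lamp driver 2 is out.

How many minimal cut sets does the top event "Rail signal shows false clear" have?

9

Power stage down [AND]: one cut set from each child combined → 1 × 1 × 1 = 1 cut set(s).
Signal drive lost [OR]: union of children's cut sets → 3 cut set(s).
Vital path down [AND]: one cut set from each child combined → 3 × 1 = 3 cut set(s).
Interlocking logic fails [OR]: union of children's cut sets → 4 cut set(s).
Detection branch lost [AND]: one cut set from each child combined → 1 × 1 = 1 cut set(s).
Track circuit fails [AND]: one cut set from each child combined → 1 × 1 = 1 cut set(s).
Power stage 2 inoperative [OR]: union of children's cut sets → 2 cut set(s).
Signal drive 2 unavailable [OR]: union of children's cut sets → 5 cut set(s).
Rail signal shows false clear [OR]: union of children's cut sets → 9 cut set(s).
Minimal cut sets: {B track relay trips, Bond wire malfunctions, Power supply is inoperative}; {North lamp driver degraded, Right insulated joint stuck}; {Right insulated joint stuck, Signal lamp is inoperative}; {Right insulated joint stuck, Vital relay faulted}; {Axle counter offline}; {Aft interlocking CPU faulted, Bond wire 2 degraded, Cable offline}; {A track relay 2 stuck}; {Lower power supply 2 lost}; {Lamp driver 2 is out}.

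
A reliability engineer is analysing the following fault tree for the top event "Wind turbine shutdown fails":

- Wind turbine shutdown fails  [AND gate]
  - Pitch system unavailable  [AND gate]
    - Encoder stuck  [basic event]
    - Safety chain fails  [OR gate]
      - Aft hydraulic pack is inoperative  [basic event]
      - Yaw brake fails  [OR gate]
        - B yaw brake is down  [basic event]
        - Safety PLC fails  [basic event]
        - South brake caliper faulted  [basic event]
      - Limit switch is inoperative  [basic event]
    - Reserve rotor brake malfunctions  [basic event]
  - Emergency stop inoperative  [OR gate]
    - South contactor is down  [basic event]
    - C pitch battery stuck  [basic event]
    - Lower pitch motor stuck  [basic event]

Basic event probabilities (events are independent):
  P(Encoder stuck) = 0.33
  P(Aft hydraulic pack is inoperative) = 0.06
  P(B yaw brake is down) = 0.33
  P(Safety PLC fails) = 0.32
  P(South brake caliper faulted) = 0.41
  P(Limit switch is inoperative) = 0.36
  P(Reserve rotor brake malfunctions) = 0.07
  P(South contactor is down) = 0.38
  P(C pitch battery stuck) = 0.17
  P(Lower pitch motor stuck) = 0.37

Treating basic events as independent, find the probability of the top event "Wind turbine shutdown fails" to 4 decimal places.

P(Yaw brake fails) [OR] = 1 − (1−0.33) × (1−0.32) × (1−0.41) = 0.731196
P(Safety chain fails) [OR] = 1 − (1−0.06) × (1−0.731196) × (1−0.36) = 0.838288
P(Pitch system unavailable) [AND] = 0.33 × 0.838288 × 0.07 = 0.019364
P(Emergency stop inoperative) [OR] = 1 − (1−0.38) × (1−0.17) × (1−0.37) = 0.675802
P(Wind turbine shutdown fails) [AND] = 0.019364 × 0.675802 = 0.013086
Rounded to 4 decimal places: P(Wind turbine shutdown fails) ≈ 0.0131.

0.0131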